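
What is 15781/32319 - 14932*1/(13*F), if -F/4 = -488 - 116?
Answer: 3265585/253768788 ≈ 0.012868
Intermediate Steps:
F = 2416 (F = -4*(-488 - 116) = -4*(-604) = 2416)
15781/32319 - 14932*1/(13*F) = 15781/32319 - 14932/(13*2416) = 15781*(1/32319) - 14932/31408 = 15781/32319 - 14932*1/31408 = 15781/32319 - 3733/7852 = 3265585/253768788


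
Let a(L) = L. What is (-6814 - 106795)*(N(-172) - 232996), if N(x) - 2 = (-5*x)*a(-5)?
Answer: 26958734046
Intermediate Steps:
N(x) = 2 + 25*x (N(x) = 2 - 5*x*(-5) = 2 + 25*x)
(-6814 - 106795)*(N(-172) - 232996) = (-6814 - 106795)*((2 + 25*(-172)) - 232996) = -113609*((2 - 4300) - 232996) = -113609*(-4298 - 232996) = -113609*(-237294) = 26958734046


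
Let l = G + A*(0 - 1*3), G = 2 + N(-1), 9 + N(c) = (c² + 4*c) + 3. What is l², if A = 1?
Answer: 100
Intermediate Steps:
N(c) = -6 + c² + 4*c (N(c) = -9 + ((c² + 4*c) + 3) = -9 + (3 + c² + 4*c) = -6 + c² + 4*c)
G = -7 (G = 2 + (-6 + (-1)² + 4*(-1)) = 2 + (-6 + 1 - 4) = 2 - 9 = -7)
l = -10 (l = -7 + 1*(0 - 1*3) = -7 + 1*(0 - 3) = -7 + 1*(-3) = -7 - 3 = -10)
l² = (-10)² = 100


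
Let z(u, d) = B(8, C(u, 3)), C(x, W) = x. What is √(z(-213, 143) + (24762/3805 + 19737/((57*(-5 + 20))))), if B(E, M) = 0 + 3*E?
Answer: √280101989145/72295 ≈ 7.3207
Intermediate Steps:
B(E, M) = 3*E
z(u, d) = 24 (z(u, d) = 3*8 = 24)
√(z(-213, 143) + (24762/3805 + 19737/((57*(-5 + 20))))) = √(24 + (24762/3805 + 19737/((57*(-5 + 20))))) = √(24 + (24762*(1/3805) + 19737/((57*15)))) = √(24 + (24762/3805 + 19737/855)) = √(24 + (24762/3805 + 19737*(1/855))) = √(24 + (24762/3805 + 2193/95)) = √(24 + 2139351/72295) = √(3874431/72295) = √280101989145/72295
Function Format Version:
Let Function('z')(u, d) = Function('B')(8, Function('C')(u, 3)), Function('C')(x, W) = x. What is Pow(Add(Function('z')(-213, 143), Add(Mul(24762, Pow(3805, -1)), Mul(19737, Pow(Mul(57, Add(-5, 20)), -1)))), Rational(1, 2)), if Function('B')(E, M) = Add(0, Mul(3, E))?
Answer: Mul(Rational(1, 72295), Pow(280101989145, Rational(1, 2))) ≈ 7.3207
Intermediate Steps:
Function('B')(E, M) = Mul(3, E)
Function('z')(u, d) = 24 (Function('z')(u, d) = Mul(3, 8) = 24)
Pow(Add(Function('z')(-213, 143), Add(Mul(24762, Pow(3805, -1)), Mul(19737, Pow(Mul(57, Add(-5, 20)), -1)))), Rational(1, 2)) = Pow(Add(24, Add(Mul(24762, Pow(3805, -1)), Mul(19737, Pow(Mul(57, Add(-5, 20)), -1)))), Rational(1, 2)) = Pow(Add(24, Add(Mul(24762, Rational(1, 3805)), Mul(19737, Pow(Mul(57, 15), -1)))), Rational(1, 2)) = Pow(Add(24, Add(Rational(24762, 3805), Mul(19737, Pow(855, -1)))), Rational(1, 2)) = Pow(Add(24, Add(Rational(24762, 3805), Mul(19737, Rational(1, 855)))), Rational(1, 2)) = Pow(Add(24, Add(Rational(24762, 3805), Rational(2193, 95))), Rational(1, 2)) = Pow(Add(24, Rational(2139351, 72295)), Rational(1, 2)) = Pow(Rational(3874431, 72295), Rational(1, 2)) = Mul(Rational(1, 72295), Pow(280101989145, Rational(1, 2)))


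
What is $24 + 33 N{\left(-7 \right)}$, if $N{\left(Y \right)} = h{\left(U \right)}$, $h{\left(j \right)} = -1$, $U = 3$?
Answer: $-9$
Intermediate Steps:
$N{\left(Y \right)} = -1$
$24 + 33 N{\left(-7 \right)} = 24 + 33 \left(-1\right) = 24 - 33 = -9$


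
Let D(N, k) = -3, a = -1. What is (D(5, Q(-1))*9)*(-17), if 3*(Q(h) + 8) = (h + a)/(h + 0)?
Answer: 459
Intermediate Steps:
Q(h) = -8 + (-1 + h)/(3*h) (Q(h) = -8 + ((h - 1)/(h + 0))/3 = -8 + ((-1 + h)/h)/3 = -8 + (-1 + h)/(3*h))
(D(5, Q(-1))*9)*(-17) = -3*9*(-17) = -27*(-17) = 459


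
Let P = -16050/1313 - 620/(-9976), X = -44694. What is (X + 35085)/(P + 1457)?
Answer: -31465842798/4731299069 ≈ -6.6506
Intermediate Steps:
P = -39825185/3274622 (P = -16050*1/1313 - 620*(-1/9976) = -16050/1313 + 155/2494 = -39825185/3274622 ≈ -12.162)
(X + 35085)/(P + 1457) = (-44694 + 35085)/(-39825185/3274622 + 1457) = -9609/4731299069/3274622 = -9609*3274622/4731299069 = -31465842798/4731299069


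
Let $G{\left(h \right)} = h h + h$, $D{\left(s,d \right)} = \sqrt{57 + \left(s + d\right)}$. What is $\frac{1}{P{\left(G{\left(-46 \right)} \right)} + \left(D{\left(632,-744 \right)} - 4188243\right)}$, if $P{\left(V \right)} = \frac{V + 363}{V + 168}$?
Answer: $- \frac{2330823636382}{9762053245430578469} - \frac{556516 i \sqrt{55}}{9762053245430578469} \approx -2.3876 \cdot 10^{-7} - 4.2278 \cdot 10^{-13} i$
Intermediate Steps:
$D{\left(s,d \right)} = \sqrt{57 + d + s}$ ($D{\left(s,d \right)} = \sqrt{57 + \left(d + s\right)} = \sqrt{57 + d + s}$)
$G{\left(h \right)} = h + h^{2}$ ($G{\left(h \right)} = h^{2} + h = h + h^{2}$)
$P{\left(V \right)} = \frac{363 + V}{168 + V}$
$\frac{1}{P{\left(G{\left(-46 \right)} \right)} + \left(D{\left(632,-744 \right)} - 4188243\right)} = \frac{1}{\frac{363 - 46 \left(1 - 46\right)}{168 - 46 \left(1 - 46\right)} - \left(4188243 - \sqrt{57 - 744 + 632}\right)} = \frac{1}{\frac{363 - -2070}{168 - -2070} - \left(4188243 - \sqrt{-55}\right)} = \frac{1}{\frac{363 + 2070}{168 + 2070} - \left(4188243 - i \sqrt{55}\right)} = \frac{1}{\frac{1}{2238} \cdot 2433 - \left(4188243 - i \sqrt{55}\right)} = \frac{1}{\frac{811}{746} - \left(4188243 - i \sqrt{55}\right)} = \frac{1}{- \frac{3124428467}{746} + i \sqrt{55}}$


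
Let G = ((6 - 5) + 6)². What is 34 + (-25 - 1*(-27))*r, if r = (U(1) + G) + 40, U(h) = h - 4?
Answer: 206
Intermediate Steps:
U(h) = -4 + h
G = 49 (G = (1 + 6)² = 7² = 49)
r = 86 (r = ((-4 + 1) + 49) + 40 = (-3 + 49) + 40 = 46 + 40 = 86)
34 + (-25 - 1*(-27))*r = 34 + (-25 - 1*(-27))*86 = 34 + (-25 + 27)*86 = 34 + 2*86 = 34 + 172 = 206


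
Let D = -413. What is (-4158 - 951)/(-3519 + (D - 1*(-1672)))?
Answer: 5109/2260 ≈ 2.2606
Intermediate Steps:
(-4158 - 951)/(-3519 + (D - 1*(-1672))) = (-4158 - 951)/(-3519 + (-413 - 1*(-1672))) = -5109/(-3519 + (-413 + 1672)) = -5109/(-3519 + 1259) = -5109/(-2260) = -5109*(-1/2260) = 5109/2260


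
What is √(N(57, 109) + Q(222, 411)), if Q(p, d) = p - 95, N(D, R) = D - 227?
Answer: I*√43 ≈ 6.5574*I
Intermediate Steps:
N(D, R) = -227 + D
Q(p, d) = -95 + p
√(N(57, 109) + Q(222, 411)) = √((-227 + 57) + (-95 + 222)) = √(-170 + 127) = √(-43) = I*√43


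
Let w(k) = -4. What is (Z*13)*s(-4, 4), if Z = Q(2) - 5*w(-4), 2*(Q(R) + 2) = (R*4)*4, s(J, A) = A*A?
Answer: 7072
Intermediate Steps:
s(J, A) = A²
Q(R) = -2 + 8*R (Q(R) = -2 + ((R*4)*4)/2 = -2 + ((4*R)*4)/2 = -2 + (16*R)/2 = -2 + 8*R)
Z = 34 (Z = (-2 + 8*2) - 5*(-4) = (-2 + 16) + 20 = 14 + 20 = 34)
(Z*13)*s(-4, 4) = (34*13)*4² = 442*16 = 7072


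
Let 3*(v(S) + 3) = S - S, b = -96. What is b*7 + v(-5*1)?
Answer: -675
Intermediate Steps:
v(S) = -3 (v(S) = -3 + (S - S)/3 = -3 + (⅓)*0 = -3 + 0 = -3)
b*7 + v(-5*1) = -96*7 - 3 = -672 - 3 = -675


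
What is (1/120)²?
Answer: 1/14400 ≈ 6.9444e-5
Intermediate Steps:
(1/120)² = 1/14400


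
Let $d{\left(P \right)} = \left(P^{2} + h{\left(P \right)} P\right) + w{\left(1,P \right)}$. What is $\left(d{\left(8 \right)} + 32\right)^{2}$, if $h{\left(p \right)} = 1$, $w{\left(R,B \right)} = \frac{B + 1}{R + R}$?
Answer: $\frac{47089}{4} \approx 11772.0$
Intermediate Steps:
$w{\left(R,B \right)} = \frac{1 + B}{2 R}$
$d{\left(P \right)} = \frac{1}{2} + P^{2} + \frac{3 P}{2}$ ($d{\left(P \right)} = \left(P^{2} + 1 P\right) + \frac{1 + P}{2 \cdot 1} = \left(P^{2} + P\right) + \frac{1}{2} \cdot 1 \left(1 + P\right) = \left(P + P^{2}\right) + \left(\frac{1}{2} + \frac{P}{2}\right) = \frac{1}{2} + P^{2} + \frac{3 P}{2}$)
$\left(d{\left(8 \right)} + 32\right)^{2} = \left(\left(\frac{1}{2} + 8^{2} + \frac{3}{2} \cdot 8\right) + 32\right)^{2} = \left(\left(\frac{1}{2} + 64 + 12\right) + 32\right)^{2} = \left(\frac{153}{2} + 32\right)^{2} = \left(\frac{217}{2}\right)^{2} = \frac{47089}{4}$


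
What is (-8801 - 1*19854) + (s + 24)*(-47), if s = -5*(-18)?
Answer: -34013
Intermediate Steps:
s = 90
(-8801 - 1*19854) + (s + 24)*(-47) = (-8801 - 1*19854) + (90 + 24)*(-47) = (-8801 - 19854) + 114*(-47) = -28655 - 5358 = -34013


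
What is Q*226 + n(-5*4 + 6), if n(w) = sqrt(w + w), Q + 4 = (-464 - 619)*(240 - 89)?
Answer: -36959362 + 2*I*sqrt(7) ≈ -3.6959e+7 + 5.2915*I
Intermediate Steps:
Q = -163537 (Q = -4 + (-464 - 619)*(240 - 89) = -4 - 1083*151 = -4 - 163533 = -163537)
n(w) = sqrt(2)*sqrt(w) (n(w) = sqrt(2*w) = sqrt(2)*sqrt(w))
Q*226 + n(-5*4 + 6) = -163537*226 + sqrt(2)*sqrt(-5*4 + 6) = -36959362 + sqrt(2)*sqrt(-20 + 6) = -36959362 + sqrt(2)*sqrt(-14) = -36959362 + sqrt(2)*(I*sqrt(14)) = -36959362 + 2*I*sqrt(7)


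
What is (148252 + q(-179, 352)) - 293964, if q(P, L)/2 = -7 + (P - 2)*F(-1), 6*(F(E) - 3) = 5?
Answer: -441341/3 ≈ -1.4711e+5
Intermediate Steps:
F(E) = 23/6 (F(E) = 3 + (⅙)*5 = 3 + ⅚ = 23/6)
q(P, L) = -88/3 + 23*P/3 (q(P, L) = 2*(-7 + (P - 2)*(23/6)) = 2*(-7 + (-2 + P)*(23/6)) = 2*(-7 + (-23/3 + 23*P/6)) = 2*(-44/3 + 23*P/6) = -88/3 + 23*P/3)
(148252 + q(-179, 352)) - 293964 = (148252 + (-88/3 + (23/3)*(-179))) - 293964 = (148252 + (-88/3 - 4117/3)) - 293964 = (148252 - 4205/3) - 293964 = 440551/3 - 293964 = -441341/3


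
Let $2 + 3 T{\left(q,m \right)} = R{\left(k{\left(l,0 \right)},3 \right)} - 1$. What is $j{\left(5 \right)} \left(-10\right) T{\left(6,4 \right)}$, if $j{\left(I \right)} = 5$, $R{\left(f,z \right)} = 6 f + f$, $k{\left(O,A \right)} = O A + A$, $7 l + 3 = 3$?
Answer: $50$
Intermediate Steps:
$l = 0$ ($l = - \frac{3}{7} + \frac{1}{7} \cdot 3 = - \frac{3}{7} + \frac{3}{7} = 0$)
$k{\left(O,A \right)} = A + A O$ ($k{\left(O,A \right)} = A O + A = A + A O$)
$R{\left(f,z \right)} = 7 f$
$T{\left(q,m \right)} = -1$ ($T{\left(q,m \right)} = - \frac{2}{3} + \frac{7 \cdot 0 \left(1 + 0\right) - 1}{3} = - \frac{2}{3} + \frac{7 \cdot 0 \cdot 1 - 1}{3} = - \frac{2}{3} + \frac{7 \cdot 0 - 1}{3} = - \frac{2}{3} + \frac{0 - 1}{3} = - \frac{2}{3} + \frac{1}{3} \left(-1\right) = - \frac{2}{3} - \frac{1}{3} = -1$)
$j{\left(5 \right)} \left(-10\right) T{\left(6,4 \right)} = 5 \left(-10\right) \left(-1\right) = \left(-50\right) \left(-1\right) = 50$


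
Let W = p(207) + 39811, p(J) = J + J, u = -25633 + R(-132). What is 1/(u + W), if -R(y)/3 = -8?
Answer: 1/14616 ≈ 6.8418e-5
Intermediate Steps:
R(y) = 24 (R(y) = -3*(-8) = 24)
u = -25609 (u = -25633 + 24 = -25609)
p(J) = 2*J
W = 40225 (W = 2*207 + 39811 = 414 + 39811 = 40225)
1/(u + W) = 1/(-25609 + 40225) = 1/14616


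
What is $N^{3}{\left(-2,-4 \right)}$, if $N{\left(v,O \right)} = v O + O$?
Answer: $64$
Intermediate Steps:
$N{\left(v,O \right)} = O + O v$ ($N{\left(v,O \right)} = O v + O = O + O v$)
$N^{3}{\left(-2,-4 \right)} = \left(- 4 \left(1 - 2\right)\right)^{3} = \left(\left(-4\right) \left(-1\right)\right)^{3} = 4^{3} = 64$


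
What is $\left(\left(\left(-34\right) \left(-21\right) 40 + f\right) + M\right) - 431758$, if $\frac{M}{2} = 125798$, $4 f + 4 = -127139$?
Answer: $- \frac{733551}{4} \approx -1.8339 \cdot 10^{5}$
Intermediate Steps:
$f = - \frac{127143}{4}$ ($f = -1 + \frac{1}{4} \left(-127139\right) = -1 - \frac{127139}{4} = - \frac{127143}{4} \approx -31786.0$)
$M = 251596$ ($M = 2 \cdot 125798 = 251596$)
$\left(\left(\left(-34\right) \left(-21\right) 40 + f\right) + M\right) - 431758 = \left(\left(\left(-34\right) \left(-21\right) 40 - \frac{127143}{4}\right) + 251596\right) - 431758 = \left(\left(714 \cdot 40 - \frac{127143}{4}\right) + 251596\right) - 431758 = \left(\left(28560 - \frac{127143}{4}\right) + 251596\right) - 431758 = \left(- \frac{12903}{4} + 251596\right) - 431758 = \frac{993481}{4} - 431758 = - \frac{733551}{4}$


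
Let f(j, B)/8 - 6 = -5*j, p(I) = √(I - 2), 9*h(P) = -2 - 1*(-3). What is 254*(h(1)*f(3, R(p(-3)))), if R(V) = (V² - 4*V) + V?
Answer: -2032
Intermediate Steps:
h(P) = ⅑ (h(P) = (-2 - 1*(-3))/9 = (-2 + 3)/9 = (⅑)*1 = ⅑)
p(I) = √(-2 + I)
R(V) = V² - 3*V
f(j, B) = 48 - 40*j (f(j, B) = 48 + 8*(-5*j) = 48 - 40*j)
254*(h(1)*f(3, R(p(-3)))) = 254*((48 - 40*3)/9) = 254*((48 - 120)/9) = 254*((⅑)*(-72)) = 254*(-8) = -2032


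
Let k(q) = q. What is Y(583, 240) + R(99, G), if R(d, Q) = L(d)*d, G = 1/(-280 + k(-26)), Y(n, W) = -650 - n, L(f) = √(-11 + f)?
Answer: -1233 + 198*√22 ≈ -304.30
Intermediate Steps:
G = -1/306 (G = 1/(-280 - 26) = 1/(-306) = -1/306 ≈ -0.0032680)
R(d, Q) = d*√(-11 + d) (R(d, Q) = √(-11 + d)*d = d*√(-11 + d))
Y(583, 240) + R(99, G) = (-650 - 1*583) + 99*√(-11 + 99) = (-650 - 583) + 99*√88 = -1233 + 99*(2*√22) = -1233 + 198*√22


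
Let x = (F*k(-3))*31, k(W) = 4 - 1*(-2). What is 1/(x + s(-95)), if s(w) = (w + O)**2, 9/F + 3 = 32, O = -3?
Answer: 29/280190 ≈ 0.00010350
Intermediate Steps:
F = 9/29 (F = 9/(-3 + 32) = 9/29 ≈ 0.31034)
k(W) = 6 (k(W) = 4 + 2 = 6)
s(w) = (-3 + w)**2 (s(w) = (w - 3)**2 = (-3 + w)**2)
x = 1674/29 (x = ((9/29)*6)*31 = (54/29)*31 = 1674/29 ≈ 57.724)
1/(x + s(-95)) = 1/(1674/29 + (-3 - 95)**2) = 1/(1674/29 + (-98)**2) = 1/(1674/29 + 9604) = 1/(280190/29) = 29/280190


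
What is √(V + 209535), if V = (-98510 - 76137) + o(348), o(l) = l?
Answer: 2*√8809 ≈ 187.71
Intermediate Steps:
V = -174299 (V = (-98510 - 76137) + 348 = -174647 + 348 = -174299)
√(V + 209535) = √(-174299 + 209535) = √35236 = 2*√8809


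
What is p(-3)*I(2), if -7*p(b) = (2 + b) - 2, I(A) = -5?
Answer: -15/7 ≈ -2.1429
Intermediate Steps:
p(b) = -b/7 (p(b) = -((2 + b) - 2)/7 = -b/7)
p(-3)*I(2) = -⅐*(-3)*(-5) = (3/7)*(-5) = -15/7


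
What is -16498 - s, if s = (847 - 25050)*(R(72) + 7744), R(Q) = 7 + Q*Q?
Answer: 313049307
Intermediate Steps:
R(Q) = 7 + Q²
s = -313065805 (s = (847 - 25050)*((7 + 72²) + 7744) = -24203*((7 + 5184) + 7744) = -24203*(5191 + 7744) = -24203*12935 = -313065805)
-16498 - s = -16498 - 1*(-313065805) = -16498 + 313065805 = 313049307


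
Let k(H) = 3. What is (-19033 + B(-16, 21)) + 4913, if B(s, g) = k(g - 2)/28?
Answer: -395357/28 ≈ -14120.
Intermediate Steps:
B(s, g) = 3/28
(-19033 + B(-16, 21)) + 4913 = (-19033 + 3/28) + 4913 = -532921/28 + 4913 = -395357/28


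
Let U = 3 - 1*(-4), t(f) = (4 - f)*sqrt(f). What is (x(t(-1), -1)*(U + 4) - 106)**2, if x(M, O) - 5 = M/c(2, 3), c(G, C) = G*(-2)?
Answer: 38591/16 + 2805*I/2 ≈ 2411.9 + 1402.5*I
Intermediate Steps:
c(G, C) = -2*G
t(f) = sqrt(f)*(4 - f)
x(M, O) = 5 - M/4 (x(M, O) = 5 + M/((-2*2)) = 5 + M/(-4) = 5 + M*(-1/4) = 5 - M/4)
U = 7 (U = 3 + 4 = 7)
(x(t(-1), -1)*(U + 4) - 106)**2 = ((5 - sqrt(-1)*(4 - 1*(-1))/4)*(7 + 4) - 106)**2 = ((5 - I*(4 + 1)/4)*11 - 106)**2 = ((5 - I*5/4)*11 - 106)**2 = ((5 - 5*I/4)*11 - 106)**2 = ((55 - 55*I/4) - 106)**2 = (-51 - 55*I/4)**2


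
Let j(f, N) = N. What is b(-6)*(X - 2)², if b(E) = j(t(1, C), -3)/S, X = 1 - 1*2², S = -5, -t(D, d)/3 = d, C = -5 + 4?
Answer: 15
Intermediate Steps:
C = -1
t(D, d) = -3*d
X = -3 (X = 1 - 1*4 = 1 - 4 = -3)
b(E) = ⅗ (b(E) = -3/(-5) = -3*(-⅕) = ⅗)
b(-6)*(X - 2)² = 3*(-3 - 2)²/5 = (⅗)*(-5)² = (⅗)*25 = 15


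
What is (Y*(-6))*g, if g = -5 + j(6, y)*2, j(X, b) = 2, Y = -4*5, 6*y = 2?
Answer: -120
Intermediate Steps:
y = ⅓ (y = (⅙)*2 = ⅓ ≈ 0.33333)
Y = -20
g = -1 (g = -5 + 2*2 = -5 + 4 = -1)
(Y*(-6))*g = -20*(-6)*(-1) = 120*(-1) = -120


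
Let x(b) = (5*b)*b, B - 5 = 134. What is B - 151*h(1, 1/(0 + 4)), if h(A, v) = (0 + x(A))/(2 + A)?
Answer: -338/3 ≈ -112.67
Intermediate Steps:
B = 139 (B = 5 + 134 = 139)
x(b) = 5*b²
h(A, v) = 5*A²/(2 + A) (h(A, v) = (0 + 5*A²)/(2 + A) = (5*A²)/(2 + A) = 5*A²/(2 + A))
B - 151*h(1, 1/(0 + 4)) = 139 - 755*1²/(2 + 1) = 139 - 755/3 = -338/3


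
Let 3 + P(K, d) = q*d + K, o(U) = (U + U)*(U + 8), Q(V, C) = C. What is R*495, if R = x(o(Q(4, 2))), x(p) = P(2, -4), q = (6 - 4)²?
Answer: -8415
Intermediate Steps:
q = 4 (q = 2² = 4)
o(U) = 2*U*(8 + U) (o(U) = (2*U)*(8 + U) = 2*U*(8 + U))
P(K, d) = -3 + K + 4*d (P(K, d) = -3 + (4*d + K) = -3 + (K + 4*d) = -3 + K + 4*d)
x(p) = -17 (x(p) = -3 + 2 + 4*(-4) = -3 + 2 - 16 = -17)
R = -17
R*495 = -17*495 = -8415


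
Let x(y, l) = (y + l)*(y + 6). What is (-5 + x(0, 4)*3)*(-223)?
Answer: -14941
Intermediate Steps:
x(y, l) = (6 + y)*(l + y) (x(y, l) = (l + y)*(6 + y) = (6 + y)*(l + y))
(-5 + x(0, 4)*3)*(-223) = (-5 + (0² + 6*4 + 6*0 + 4*0)*3)*(-223) = (-5 + (0 + 24 + 0 + 0)*3)*(-223) = (-5 + 24*3)*(-223) = (-5 + 72)*(-223) = 67*(-223) = -14941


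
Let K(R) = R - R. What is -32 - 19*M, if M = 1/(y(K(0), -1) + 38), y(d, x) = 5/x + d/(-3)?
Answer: -1075/33 ≈ -32.576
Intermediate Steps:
K(R) = 0
y(d, x) = 5/x - d/3 (y(d, x) = 5/x + d*(-⅓) = 5/x - d/3)
M = 1/33 (M = 1/((5/(-1) - ⅓*0) + 38) = 1/((5*(-1) + 0) + 38) = 1/((-5 + 0) + 38) = 1/(-5 + 38) = 1/33 ≈ 0.030303)
-32 - 19*M = -32 - 19*1/33 = -32 - 19/33 = -1075/33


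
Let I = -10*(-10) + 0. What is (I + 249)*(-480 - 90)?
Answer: -198930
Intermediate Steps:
I = 100 (I = 100 + 0 = 100)
(I + 249)*(-480 - 90) = (100 + 249)*(-480 - 90) = 349*(-570) = -198930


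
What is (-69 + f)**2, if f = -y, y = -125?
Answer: 3136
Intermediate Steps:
f = 125 (f = -1*(-125) = 125)
(-69 + f)**2 = (-69 + 125)**2 = 56**2 = 3136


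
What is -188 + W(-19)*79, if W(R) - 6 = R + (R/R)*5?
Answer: -820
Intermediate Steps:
W(R) = 11 + R (W(R) = 6 + (R + (R/R)*5) = 6 + (R + 1*5) = 6 + (R + 5) = 6 + (5 + R) = 11 + R)
-188 + W(-19)*79 = -188 + (11 - 19)*79 = -188 - 8*79 = -188 - 632 = -820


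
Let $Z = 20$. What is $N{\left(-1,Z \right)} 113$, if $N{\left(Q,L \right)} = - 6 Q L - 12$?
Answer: $12204$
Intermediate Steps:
$N{\left(Q,L \right)} = -12 - 6 L Q$ ($N{\left(Q,L \right)} = - 6 L Q - 12 = -12 - 6 L Q$)
$N{\left(-1,Z \right)} 113 = \left(-12 - 120 \left(-1\right)\right) 113 = \left(-12 + 120\right) 113 = 108 \cdot 113 = 12204$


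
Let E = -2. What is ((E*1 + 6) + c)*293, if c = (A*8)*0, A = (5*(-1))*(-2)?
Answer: 1172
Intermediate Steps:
A = 10 (A = -5*(-2) = 10)
c = 0 (c = (10*8)*0 = 80*0 = 0)
((E*1 + 6) + c)*293 = ((-2*1 + 6) + 0)*293 = ((-2 + 6) + 0)*293 = (4 + 0)*293 = 4*293 = 1172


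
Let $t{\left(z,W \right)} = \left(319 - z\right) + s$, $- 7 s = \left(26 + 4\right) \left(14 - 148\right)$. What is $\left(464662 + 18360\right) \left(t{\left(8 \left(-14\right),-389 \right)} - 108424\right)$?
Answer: $- \frac{363199215482}{7} \approx -5.1886 \cdot 10^{10}$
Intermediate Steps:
$s = \frac{4020}{7}$ ($s = - \frac{\left(26 + 4\right) \left(14 - 148\right)}{7} = - \frac{30 \left(-134\right)}{7} = \left(- \frac{1}{7}\right) \left(-4020\right) = \frac{4020}{7} \approx 574.29$)
$t{\left(z,W \right)} = \frac{6253}{7} - z$ ($t{\left(z,W \right)} = \left(319 - z\right) + \frac{4020}{7} = \frac{6253}{7} - z$)
$\left(464662 + 18360\right) \left(t{\left(8 \left(-14\right),-389 \right)} - 108424\right) = \left(464662 + 18360\right) \left(\left(\frac{6253}{7} - 8 \left(-14\right)\right) - 108424\right) = 483022 \left(\left(\frac{6253}{7} - -112\right) - 108424\right) = 483022 \left(\left(\frac{6253}{7} + 112\right) - 108424\right) = 483022 \left(\frac{7037}{7} - 108424\right) = 483022 \left(- \frac{751931}{7}\right) = - \frac{363199215482}{7}$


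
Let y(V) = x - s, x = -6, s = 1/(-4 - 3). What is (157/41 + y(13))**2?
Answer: 338724/82369 ≈ 4.1123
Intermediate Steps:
s = -1/7 (s = 1/(-7) = -1/7 ≈ -0.14286)
y(V) = -41/7 (y(V) = -6 - 1*(-1/7) = -6 + 1/7 = -41/7)
(157/41 + y(13))**2 = (157/41 - 41/7)**2 = (-582/287)**2 = 338724/82369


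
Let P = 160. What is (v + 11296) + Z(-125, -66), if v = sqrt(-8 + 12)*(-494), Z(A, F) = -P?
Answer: 10148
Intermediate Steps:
Z(A, F) = -160 (Z(A, F) = -1*160 = -160)
v = -988 (v = sqrt(4)*(-494) = 2*(-494) = -988)
(v + 11296) + Z(-125, -66) = (-988 + 11296) - 160 = 10308 - 160 = 10148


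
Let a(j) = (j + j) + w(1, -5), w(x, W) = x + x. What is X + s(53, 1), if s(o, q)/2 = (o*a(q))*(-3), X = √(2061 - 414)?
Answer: -1272 + 3*√183 ≈ -1231.4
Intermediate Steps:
w(x, W) = 2*x
a(j) = 2 + 2*j (a(j) = (j + j) + 2*1 = 2*j + 2 = 2 + 2*j)
X = 3*√183 (X = √1647 = 3*√183 ≈ 40.583)
s(o, q) = -6*o*(2 + 2*q) (s(o, q) = 2*((o*(2 + 2*q))*(-3)) = 2*(-3*o*(2 + 2*q)) = -6*o*(2 + 2*q))
X + s(53, 1) = 3*√183 - 12*53*(1 + 1) = 3*√183 - 12*53*2 = 3*√183 - 1272 = -1272 + 3*√183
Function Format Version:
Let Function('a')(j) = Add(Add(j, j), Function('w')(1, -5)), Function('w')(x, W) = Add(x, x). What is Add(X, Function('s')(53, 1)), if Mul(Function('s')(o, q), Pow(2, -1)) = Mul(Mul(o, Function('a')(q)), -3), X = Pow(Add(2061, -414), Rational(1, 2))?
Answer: Add(-1272, Mul(3, Pow(183, Rational(1, 2)))) ≈ -1231.4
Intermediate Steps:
Function('w')(x, W) = Mul(2, x)
Function('a')(j) = Add(2, Mul(2, j)) (Function('a')(j) = Add(Add(j, j), Mul(2, 1)) = Add(Mul(2, j), 2) = Add(2, Mul(2, j)))
X = Mul(3, Pow(183, Rational(1, 2))) (X = Pow(1647, Rational(1, 2)) = Mul(3, Pow(183, Rational(1, 2))) ≈ 40.583)
Function('s')(o, q) = Mul(-6, o, Add(2, Mul(2, q))) (Function('s')(o, q) = Mul(2, Mul(Mul(o, Add(2, Mul(2, q))), -3)) = Mul(2, Mul(-3, o, Add(2, Mul(2, q)))) = Mul(-6, o, Add(2, Mul(2, q))))
Add(X, Function('s')(53, 1)) = Add(Mul(3, Pow(183, Rational(1, 2))), Mul(-12, 53, Add(1, 1))) = Add(Mul(3, Pow(183, Rational(1, 2))), Mul(-12, 53, 2)) = Add(Mul(3, Pow(183, Rational(1, 2))), -1272) = Add(-1272, Mul(3, Pow(183, Rational(1, 2))))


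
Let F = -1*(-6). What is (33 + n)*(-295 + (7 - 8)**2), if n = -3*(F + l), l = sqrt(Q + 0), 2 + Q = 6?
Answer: -2646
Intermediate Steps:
F = 6
Q = 4 (Q = -2 + 6 = 4)
l = 2 (l = sqrt(4 + 0) = sqrt(4) = 2)
n = -24 (n = -3*(6 + 2) = -3*8 = -24)
(33 + n)*(-295 + (7 - 8)**2) = (33 - 24)*(-295 + (7 - 8)**2) = 9*(-295 + (-1)**2) = 9*(-295 + 1) = 9*(-294) = -2646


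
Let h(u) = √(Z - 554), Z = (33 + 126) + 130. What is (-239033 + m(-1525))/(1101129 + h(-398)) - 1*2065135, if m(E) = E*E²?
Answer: (-2065135*√265 + 2277526854573*I)/(√265 - 1101129*I) ≈ -2.0684e+6 + 0.04762*I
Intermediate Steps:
Z = 289 (Z = 159 + 130 = 289)
h(u) = I*√265 (h(u) = √(289 - 554) = √(-265) = I*√265)
m(E) = E³
(-239033 + m(-1525))/(1101129 + h(-398)) - 1*2065135 = (-239033 + (-1525)³)/(1101129 + I*√265) - 1*2065135 = (-239033 - 3546578125)/(1101129 + I*√265) - 2065135 = -3546817158/(1101129 + I*√265) - 2065135 = -2065135 - 3546817158/(1101129 + I*√265)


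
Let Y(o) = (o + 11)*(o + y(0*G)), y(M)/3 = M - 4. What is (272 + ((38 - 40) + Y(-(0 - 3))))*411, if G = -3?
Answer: 59184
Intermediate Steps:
y(M) = -12 + 3*M (y(M) = 3*(M - 4) = 3*(-4 + M) = -12 + 3*M)
Y(o) = (-12 + o)*(11 + o) (Y(o) = (o + 11)*(o + (-12 + 3*(0*(-3)))) = (11 + o)*(o + (-12 + 3*0)) = (11 + o)*(o + (-12 + 0)) = (11 + o)*(o - 12) = (11 + o)*(-12 + o) = (-12 + o)*(11 + o))
(272 + ((38 - 40) + Y(-(0 - 3))))*411 = (272 + ((38 - 40) + (-132 + (-(0 - 3))**2 - (-1)*(0 - 3))))*411 = (272 + (-2 + (-132 + (-1*(-3))**2 - (-1)*(-3))))*411 = (272 + (-2 + (-132 + 3**2 - 1*3)))*411 = (272 + (-2 + (-132 + 9 - 3)))*411 = (272 + (-2 - 126))*411 = (272 - 128)*411 = 144*411 = 59184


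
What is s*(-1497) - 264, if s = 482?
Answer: -721818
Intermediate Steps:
s*(-1497) - 264 = 482*(-1497) - 264 = -721554 - 264 = -721818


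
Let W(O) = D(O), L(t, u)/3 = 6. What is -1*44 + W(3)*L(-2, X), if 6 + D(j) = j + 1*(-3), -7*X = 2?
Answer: -152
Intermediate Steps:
X = -2/7 (X = -⅐*2 = -2/7 ≈ -0.28571)
D(j) = -9 + j (D(j) = -6 + (j + 1*(-3)) = -6 + (j - 3) = -6 + (-3 + j) = -9 + j)
L(t, u) = 18 (L(t, u) = 3*6 = 18)
W(O) = -9 + O
-1*44 + W(3)*L(-2, X) = -1*44 + (-9 + 3)*18 = -44 - 6*18 = -44 - 108 = -152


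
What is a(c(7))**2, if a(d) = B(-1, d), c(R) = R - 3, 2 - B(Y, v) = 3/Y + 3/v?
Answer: 289/16 ≈ 18.063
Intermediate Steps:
B(Y, v) = 2 - 3/Y - 3/v (B(Y, v) = 2 - (3/Y + 3/v) = 2 + (-3/Y - 3/v) = 2 - 3/Y - 3/v)
c(R) = -3 + R
a(d) = 5 - 3/d (a(d) = 2 - 3/(-1) - 3/d = 2 - 3*(-1) - 3/d = 2 + 3 - 3/d = 5 - 3/d)
a(c(7))**2 = (5 - 3/(-3 + 7))**2 = (5 - 3/4)**2 = (17/4)**2 = 289/16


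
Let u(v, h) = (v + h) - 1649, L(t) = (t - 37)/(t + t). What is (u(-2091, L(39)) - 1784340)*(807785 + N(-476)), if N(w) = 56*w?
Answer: -54472123769351/39 ≈ -1.3967e+12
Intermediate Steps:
L(t) = (-37 + t)/(2*t) (L(t) = (-37 + t)/((2*t)) = (-37 + t)*(1/(2*t)) = (-37 + t)/(2*t))
u(v, h) = -1649 + h + v (u(v, h) = (h + v) - 1649 = -1649 + h + v)
(u(-2091, L(39)) - 1784340)*(807785 + N(-476)) = ((-1649 + (½)*(-37 + 39)/39 - 2091) - 1784340)*(807785 + 56*(-476)) = ((-1649 + (½)*(1/39)*2 - 2091) - 1784340)*(807785 - 26656) = ((-1649 + 1/39 - 2091) - 1784340)*781129 = (-145859/39 - 1784340)*781129 = -69735119/39*781129 = -54472123769351/39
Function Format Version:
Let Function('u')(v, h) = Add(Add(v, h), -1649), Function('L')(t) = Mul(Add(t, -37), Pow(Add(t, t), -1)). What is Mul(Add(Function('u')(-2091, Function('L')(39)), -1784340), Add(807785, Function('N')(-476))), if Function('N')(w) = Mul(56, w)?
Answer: Rational(-54472123769351, 39) ≈ -1.3967e+12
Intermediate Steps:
Function('L')(t) = Mul(Rational(1, 2), Pow(t, -1), Add(-37, t)) (Function('L')(t) = Mul(Add(-37, t), Pow(Mul(2, t), -1)) = Mul(Add(-37, t), Mul(Rational(1, 2), Pow(t, -1))) = Mul(Rational(1, 2), Pow(t, -1), Add(-37, t)))
Function('u')(v, h) = Add(-1649, h, v) (Function('u')(v, h) = Add(Add(h, v), -1649) = Add(-1649, h, v))
Mul(Add(Function('u')(-2091, Function('L')(39)), -1784340), Add(807785, Function('N')(-476))) = Mul(Add(Add(-1649, Mul(Rational(1, 2), Pow(39, -1), Add(-37, 39)), -2091), -1784340), Add(807785, Mul(56, -476))) = Mul(Add(Add(-1649, Mul(Rational(1, 2), Rational(1, 39), 2), -2091), -1784340), Add(807785, -26656)) = Mul(Add(Add(-1649, Rational(1, 39), -2091), -1784340), 781129) = Mul(Add(Rational(-145859, 39), -1784340), 781129) = Mul(Rational(-69735119, 39), 781129) = Rational(-54472123769351, 39)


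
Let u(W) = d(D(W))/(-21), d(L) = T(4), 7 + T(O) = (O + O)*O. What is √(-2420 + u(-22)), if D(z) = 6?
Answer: I*√1067745/21 ≈ 49.206*I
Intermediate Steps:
T(O) = -7 + 2*O² (T(O) = -7 + (O + O)*O = -7 + (2*O)*O = -7 + 2*O²)
d(L) = 25 (d(L) = -7 + 2*4² = -7 + 2*16 = -7 + 32 = 25)
u(W) = -25/21 (u(W) = 25/(-21) = 25*(-1/21) = -25/21)
√(-2420 + u(-22)) = √(-2420 - 25/21) = √(-50845/21) = I*√1067745/21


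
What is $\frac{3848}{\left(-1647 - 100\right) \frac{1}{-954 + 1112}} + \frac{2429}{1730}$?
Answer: $- \frac{1047568857}{3022310} \approx -346.61$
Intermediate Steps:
$\frac{3848}{\left(-1647 - 100\right) \frac{1}{-954 + 1112}} + \frac{2429}{1730} = \frac{3848}{\left(-1747\right) \frac{1}{158}} + 2429 \cdot \frac{1}{1730} = \frac{3848}{\left(-1747\right) \frac{1}{158}} + \frac{2429}{1730} = \frac{3848}{- \frac{1747}{158}} + \frac{2429}{1730} = 3848 \left(- \frac{158}{1747}\right) + \frac{2429}{1730} = - \frac{607984}{1747} + \frac{2429}{1730} = - \frac{1047568857}{3022310}$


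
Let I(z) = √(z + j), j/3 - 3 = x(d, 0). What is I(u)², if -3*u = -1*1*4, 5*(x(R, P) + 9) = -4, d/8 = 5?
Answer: -286/15 ≈ -19.067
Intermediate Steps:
d = 40 (d = 8*5 = 40)
x(R, P) = -49/5 (x(R, P) = -9 + (⅕)*(-4) = -9 - ⅘ = -49/5)
j = -102/5 (j = 9 + 3*(-49/5) = 9 - 147/5 = -102/5 ≈ -20.400)
u = 4/3 (u = -(-1*1)*4/3 = -(-1)*4/3 = -⅓*(-4) = 4/3 ≈ 1.3333)
I(z) = √(-102/5 + z) (I(z) = √(z - 102/5) = √(-102/5 + z))
I(u)² = (√(-510 + 25*(4/3))/5)² = (√(-510 + 100/3)/5)² = (√(-1430/3)/5)² = ((I*√4290/3)/5)² = (I*√4290/15)² = -286/15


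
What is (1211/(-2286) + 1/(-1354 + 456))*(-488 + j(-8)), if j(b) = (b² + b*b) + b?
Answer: 100258288/513207 ≈ 195.36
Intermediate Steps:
j(b) = b + 2*b² (j(b) = (b² + b²) + b = 2*b² + b = b + 2*b²)
(1211/(-2286) + 1/(-1354 + 456))*(-488 + j(-8)) = (1211/(-2286) + 1/(-1354 + 456))*(-488 - 8*(1 + 2*(-8))) = (1211*(-1/2286) + 1/(-898))*(-488 - 8*(1 - 16)) = (-1211/2286 - 1/898)*(-488 - 8*(-15)) = -272441*(-488 + 120)/513207 = -272441/513207*(-368) = 100258288/513207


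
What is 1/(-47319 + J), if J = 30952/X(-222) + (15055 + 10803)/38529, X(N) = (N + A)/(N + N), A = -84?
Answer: -654993/1576950517 ≈ -0.00041535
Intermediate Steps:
X(N) = (-84 + N)/(2*N) (X(N) = (N - 84)/(N + N) = (-84 + N)/((2*N)) = (-84 + N)*(1/(2*N)) = (-84 + N)/(2*N))
J = 29416663250/654993 (J = 30952/(((1/2)*(-84 - 222)/(-222))) + (15055 + 10803)/38529 = 30952/(((1/2)*(-1/222)*(-306))) + 25858*(1/38529) = 30952/(51/74) + 25858/38529 = 30952*(74/51) + 25858/38529 = 2290448/51 + 25858/38529 = 29416663250/654993 ≈ 44911.)
1/(-47319 + J) = 1/(-47319 + 29416663250/654993) = 1/(-1576950517/654993) = -654993/1576950517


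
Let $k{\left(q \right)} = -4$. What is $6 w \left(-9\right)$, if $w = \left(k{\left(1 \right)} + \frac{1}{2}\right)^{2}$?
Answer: $- \frac{1323}{2} \approx -661.5$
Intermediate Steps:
$w = \frac{49}{4}$ ($w = \left(-4 + \frac{1}{2}\right)^{2} = \left(- \frac{7}{2}\right)^{2} = \frac{49}{4} \approx 12.25$)
$6 w \left(-9\right) = 6 \cdot \frac{49}{4} \left(-9\right) = \frac{147}{2} \left(-9\right) = - \frac{1323}{2}$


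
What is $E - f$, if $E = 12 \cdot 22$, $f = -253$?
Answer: $517$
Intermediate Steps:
$E = 264$
$E - f = 264 - -253 = 264 + 253 = 517$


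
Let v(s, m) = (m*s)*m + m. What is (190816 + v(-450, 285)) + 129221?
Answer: -36230928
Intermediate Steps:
v(s, m) = m + s*m² (v(s, m) = s*m² + m = m + s*m²)
(190816 + v(-450, 285)) + 129221 = (190816 + 285*(1 + 285*(-450))) + 129221 = (190816 + 285*(1 - 128250)) + 129221 = (190816 + 285*(-128249)) + 129221 = (190816 - 36550965) + 129221 = -36360149 + 129221 = -36230928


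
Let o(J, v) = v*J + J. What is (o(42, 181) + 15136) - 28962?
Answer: -6182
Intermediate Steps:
o(J, v) = J + J*v (o(J, v) = J*v + J = J + J*v)
(o(42, 181) + 15136) - 28962 = (42*(1 + 181) + 15136) - 28962 = (42*182 + 15136) - 28962 = (7644 + 15136) - 28962 = 22780 - 28962 = -6182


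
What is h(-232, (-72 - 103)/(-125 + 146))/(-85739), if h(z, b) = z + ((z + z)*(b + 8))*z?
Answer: 108344/257217 ≈ 0.42122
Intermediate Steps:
h(z, b) = z + 2*z²*(8 + b) (h(z, b) = z + ((2*z)*(8 + b))*z = z + (2*z*(8 + b))*z = z + 2*z²*(8 + b))
h(-232, (-72 - 103)/(-125 + 146))/(-85739) = -232*(1 + 16*(-232) + 2*((-72 - 103)/(-125 + 146))*(-232))/(-85739) = -232*(1 - 3712 + 2*(-175/21)*(-232))*(-1/85739) = -232*(1 - 3712 + 2*(-175*1/21)*(-232))*(-1/85739) = -232*(1 - 3712 + 2*(-25/3)*(-232))*(-1/85739) = -232*(1 - 3712 + 11600/3)*(-1/85739) = -232*467/3*(-1/85739) = -108344/3*(-1/85739) = 108344/257217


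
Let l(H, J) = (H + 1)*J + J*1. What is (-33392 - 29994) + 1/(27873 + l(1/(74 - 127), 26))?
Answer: -93811216561/1479999 ≈ -63386.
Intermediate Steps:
l(H, J) = J + J*(1 + H) (l(H, J) = (1 + H)*J + J = J*(1 + H) + J = J + J*(1 + H))
(-33392 - 29994) + 1/(27873 + l(1/(74 - 127), 26)) = (-33392 - 29994) + 1/(27873 + 26*(2 + 1/(74 - 127))) = -63386 + 1/(27873 + 26*(2 + 1/(-53))) = -63386 + 1/(27873 + 26*(2 - 1/53)) = -63386 + 1/(27873 + 26*(105/53)) = -63386 + 1/(27873 + 2730/53) = -63386 + 1/(1479999/53) = -63386 + 53/1479999 = -93811216561/1479999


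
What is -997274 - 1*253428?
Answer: -1250702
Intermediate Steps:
-997274 - 1*253428 = -997274 - 253428 = -1250702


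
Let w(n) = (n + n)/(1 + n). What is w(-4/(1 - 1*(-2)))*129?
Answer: 1032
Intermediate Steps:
w(n) = 2*n/(1 + n) (w(n) = (2*n)/(1 + n) = 2*n/(1 + n))
w(-4/(1 - 1*(-2)))*129 = (2*(-4/(1 - 1*(-2)))/(1 - 4/(1 - 1*(-2))))*129 = (2*(-4/(1 + 2))/(1 - 4/(1 + 2)))*129 = (2*(-4/3)/(1 - 4/3))*129 = (2*(-4/3)/(-⅓))*129 = (2*(-4/3)*(-3))*129 = 8*129 = 1032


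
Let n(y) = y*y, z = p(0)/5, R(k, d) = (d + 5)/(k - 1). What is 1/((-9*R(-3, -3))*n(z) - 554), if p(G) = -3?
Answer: -50/27619 ≈ -0.0018103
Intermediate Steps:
R(k, d) = (5 + d)/(-1 + k)
z = -⅗ (z = -3/5 = -3*⅕ = -⅗ ≈ -0.60000)
n(y) = y²
1/((-9*R(-3, -3))*n(z) - 554) = 1/((-9*(5 - 3)/(-1 - 3))*(-⅗)² - 554) = 1/(-9*2/(-4)*(9/25) - 554) = 1/(-(-9)*2/4*(9/25) - 554) = 1/(-9*(-½)*(9/25) - 554) = 1/((9/2)*(9/25) - 554) = 1/(81/50 - 554) = 1/(-27619/50) = -50/27619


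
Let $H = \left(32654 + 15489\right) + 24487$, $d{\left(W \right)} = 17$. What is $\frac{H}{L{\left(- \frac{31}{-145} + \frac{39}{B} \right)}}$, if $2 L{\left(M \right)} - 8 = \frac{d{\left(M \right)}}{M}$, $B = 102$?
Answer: $\frac{71153190}{17887} \approx 3977.9$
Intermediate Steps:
$L{\left(M \right)} = 4 + \frac{17}{2 M}$ ($L{\left(M \right)} = 4 + \frac{17 \frac{1}{M}}{2} = 4 + \frac{17}{2 M}$)
$H = 72630$ ($H = 48143 + 24487 = 72630$)
$\frac{H}{L{\left(- \frac{31}{-145} + \frac{39}{B} \right)}} = \frac{72630}{4 + \frac{17}{2 \left(- \frac{31}{-145} + \frac{39}{102}\right)}} = \frac{72630}{4 + \frac{17}{2 \left(\left(-31\right) \left(- \frac{1}{145}\right) + 39 \cdot \frac{1}{102}\right)}} = \frac{72630}{4 + \frac{17}{2 \left(\frac{31}{145} + \frac{13}{34}\right)}} = \frac{72630}{4 + \frac{17}{2 \cdot \frac{2939}{4930}}} = \frac{72630}{4 + \frac{17}{2} \cdot \frac{4930}{2939}} = \frac{72630}{4 + \frac{41905}{2939}} = \frac{72630}{\frac{53661}{2939}} = 72630 \cdot \frac{2939}{53661} = \frac{71153190}{17887}$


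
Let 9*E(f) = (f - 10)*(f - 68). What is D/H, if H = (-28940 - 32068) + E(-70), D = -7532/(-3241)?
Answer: -807/20759068 ≈ -3.8875e-5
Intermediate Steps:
E(f) = (-68 + f)*(-10 + f)/9 (E(f) = ((f - 10)*(f - 68))/9 = ((-10 + f)*(-68 + f))/9 = ((-68 + f)*(-10 + f))/9 = (-68 + f)*(-10 + f)/9)
D = 1076/463 (D = -7532*(-1/3241) = 1076/463 ≈ 2.3240)
H = -179344/3 (H = (-28940 - 32068) + (680/9 - 26/3*(-70) + (1/9)*(-70)**2) = -61008 + (680/9 + 1820/3 + (1/9)*4900) = -61008 + (680/9 + 1820/3 + 4900/9) = -61008 + 3680/3 = -179344/3 ≈ -59781.)
D/H = 1076/(463*(-179344/3)) = (1076/463)*(-3/179344) = -807/20759068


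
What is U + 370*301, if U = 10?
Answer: 111380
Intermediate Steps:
U + 370*301 = 10 + 370*301 = 10 + 111370 = 111380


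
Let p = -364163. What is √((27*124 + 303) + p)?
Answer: 8*I*√5633 ≈ 600.43*I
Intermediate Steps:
√((27*124 + 303) + p) = √((27*124 + 303) - 364163) = √((3348 + 303) - 364163) = √(3651 - 364163) = √(-360512) = 8*I*√5633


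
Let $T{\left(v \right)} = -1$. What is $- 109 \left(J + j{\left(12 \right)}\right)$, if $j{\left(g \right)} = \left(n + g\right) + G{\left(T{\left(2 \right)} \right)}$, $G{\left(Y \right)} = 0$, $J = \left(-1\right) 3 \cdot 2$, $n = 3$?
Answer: $-981$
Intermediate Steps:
$J = -6$ ($J = \left(-3\right) 2 = -6$)
$j{\left(g \right)} = 3 + g$ ($j{\left(g \right)} = \left(3 + g\right) + 0 = 3 + g$)
$- 109 \left(J + j{\left(12 \right)}\right) = - 109 \left(-6 + \left(3 + 12\right)\right) = - 109 \left(-6 + 15\right) = \left(-109\right) 9 = -981$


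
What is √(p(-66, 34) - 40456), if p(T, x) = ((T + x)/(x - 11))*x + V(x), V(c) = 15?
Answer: I*√21418313/23 ≈ 201.22*I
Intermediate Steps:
p(T, x) = 15 + x*(T + x)/(-11 + x) (p(T, x) = ((T + x)/(x - 11))*x + 15 = ((T + x)/(-11 + x))*x + 15 = x*(T + x)/(-11 + x) + 15 = 15 + x*(T + x)/(-11 + x))
√(p(-66, 34) - 40456) = √((-165 + 34² + 15*34 - 66*34)/(-11 + 34) - 40456) = √((-165 + 1156 + 510 - 2244)/23 - 40456) = √((1/23)*(-743) - 40456) = √(-743/23 - 40456) = √(-931231/23) = I*√21418313/23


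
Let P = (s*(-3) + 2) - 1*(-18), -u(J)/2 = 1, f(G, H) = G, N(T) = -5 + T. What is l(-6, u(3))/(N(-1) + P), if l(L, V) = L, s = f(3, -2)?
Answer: -6/5 ≈ -1.2000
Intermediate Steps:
u(J) = -2 (u(J) = -2*1 = -2)
s = 3
P = 11 (P = (3*(-3) + 2) - 1*(-18) = (-9 + 2) + 18 = -7 + 18 = 11)
l(-6, u(3))/(N(-1) + P) = -6/((-5 - 1) + 11) = -6/(-6 + 11) = -6/5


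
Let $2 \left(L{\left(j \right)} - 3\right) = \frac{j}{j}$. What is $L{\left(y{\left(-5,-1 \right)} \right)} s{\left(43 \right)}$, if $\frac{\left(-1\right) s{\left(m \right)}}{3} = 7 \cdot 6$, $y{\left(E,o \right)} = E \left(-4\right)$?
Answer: $-441$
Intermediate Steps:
$y{\left(E,o \right)} = - 4 E$
$L{\left(j \right)} = \frac{7}{2}$ ($L{\left(j \right)} = 3 + \frac{j \frac{1}{j}}{2} = 3 + \frac{1}{2} \cdot 1 = 3 + \frac{1}{2} = \frac{7}{2}$)
$s{\left(m \right)} = -126$ ($s{\left(m \right)} = - 3 \cdot 7 \cdot 6 = \left(-3\right) 42 = -126$)
$L{\left(y{\left(-5,-1 \right)} \right)} s{\left(43 \right)} = \frac{7}{2} \left(-126\right) = -441$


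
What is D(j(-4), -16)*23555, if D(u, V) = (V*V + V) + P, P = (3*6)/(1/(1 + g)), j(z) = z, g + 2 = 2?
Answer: 6077190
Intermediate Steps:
g = 0 (g = -2 + 2 = 0)
P = 18 (P = (3*6)/(1/(1 + 0)) = 18/(1/1) = 18/1 = 18*1 = 18)
D(u, V) = 18 + V + V² (D(u, V) = (V*V + V) + 18 = (V² + V) + 18 = (V + V²) + 18 = 18 + V + V²)
D(j(-4), -16)*23555 = (18 - 16 + (-16)²)*23555 = (18 - 16 + 256)*23555 = 258*23555 = 6077190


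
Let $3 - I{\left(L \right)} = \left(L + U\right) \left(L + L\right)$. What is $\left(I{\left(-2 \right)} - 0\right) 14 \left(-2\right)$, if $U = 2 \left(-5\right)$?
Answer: $1260$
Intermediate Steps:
$U = -10$
$I{\left(L \right)} = 3 - 2 L \left(-10 + L\right)$ ($I{\left(L \right)} = 3 - \left(L - 10\right) \left(L + L\right) = 3 - \left(-10 + L\right) 2 L = 3 - 2 L \left(-10 + L\right)$)
$\left(I{\left(-2 \right)} - 0\right) 14 \left(-2\right) = \left(\left(3 - 2 \left(-2\right)^{2} + 20 \left(-2\right)\right) - 0\right) 14 \left(-2\right) = \left(\left(3 - 8 - 40\right) + 0\right) \left(-28\right) = \left(-45 + 0\right) \left(-28\right) = \left(-45\right) \left(-28\right) = 1260$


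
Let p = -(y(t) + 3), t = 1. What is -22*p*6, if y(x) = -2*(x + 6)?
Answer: -1452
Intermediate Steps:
y(x) = -12 - 2*x (y(x) = -2*(6 + x) = -12 - 2*x)
p = 11 (p = -((-12 - 2*1) + 3) = -((-12 - 2) + 3) = -(-14 + 3) = -1*(-11) = 11)
-22*p*6 = -22*11*6 = -242*6 = -1452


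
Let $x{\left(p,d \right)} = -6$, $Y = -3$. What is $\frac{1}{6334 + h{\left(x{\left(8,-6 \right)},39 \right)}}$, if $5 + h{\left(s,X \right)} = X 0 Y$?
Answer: $\frac{1}{6329} \approx 0.000158$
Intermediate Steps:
$h{\left(s,X \right)} = -5$ ($h{\left(s,X \right)} = -5 + X 0 \left(-3\right) = -5 + 0 \left(-3\right) = -5 + 0 = -5$)
$\frac{1}{6334 + h{\left(x{\left(8,-6 \right)},39 \right)}} = \frac{1}{6334 - 5} = \frac{1}{6329}$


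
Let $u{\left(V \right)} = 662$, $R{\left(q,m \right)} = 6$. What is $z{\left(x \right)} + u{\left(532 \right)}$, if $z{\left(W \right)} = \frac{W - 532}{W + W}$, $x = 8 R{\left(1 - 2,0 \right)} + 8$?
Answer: $\frac{2631}{4} \approx 657.75$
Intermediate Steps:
$x = 56$ ($x = 8 \cdot 6 + 8 = 48 + 8 = 56$)
$z{\left(W \right)} = \frac{-532 + W}{2 W}$
$z{\left(x \right)} + u{\left(532 \right)} = \frac{-532 + 56}{2 \cdot 56} + 662 = \frac{1}{2} \cdot \frac{1}{56} \left(-476\right) + 662 = - \frac{17}{4} + 662 = \frac{2631}{4}$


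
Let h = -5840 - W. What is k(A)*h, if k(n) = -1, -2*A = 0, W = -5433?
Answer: 407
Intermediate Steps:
A = 0 (A = -1/2*0 = 0)
h = -407 (h = -5840 - 1*(-5433) = -5840 + 5433 = -407)
k(A)*h = -1*(-407) = 407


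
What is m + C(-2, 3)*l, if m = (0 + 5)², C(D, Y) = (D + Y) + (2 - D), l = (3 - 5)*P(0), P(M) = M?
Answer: 25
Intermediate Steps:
l = 0 (l = (3 - 5)*0 = -2*0 = 0)
C(D, Y) = 2 + Y
m = 25 (m = 5² = 25)
m + C(-2, 3)*l = 25 + (2 + 3)*0 = 25 + 5*0 = 25 + 0 = 25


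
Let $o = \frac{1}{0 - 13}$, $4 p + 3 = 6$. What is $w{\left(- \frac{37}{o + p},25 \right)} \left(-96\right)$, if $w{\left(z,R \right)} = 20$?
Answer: $-1920$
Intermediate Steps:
$p = \frac{3}{4}$ ($p = - \frac{3}{4} + \frac{1}{4} \cdot 6 = - \frac{3}{4} + \frac{3}{2} = \frac{3}{4} \approx 0.75$)
$o = - \frac{1}{13}$ ($o = \frac{1}{-13} = - \frac{1}{13} \approx -0.076923$)
$w{\left(- \frac{37}{o + p},25 \right)} \left(-96\right) = 20 \left(-96\right) = -1920$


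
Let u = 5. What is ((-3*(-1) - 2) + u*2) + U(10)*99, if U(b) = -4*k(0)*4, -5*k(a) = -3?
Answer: -4697/5 ≈ -939.40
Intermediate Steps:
k(a) = ⅗ (k(a) = -⅕*(-3) = ⅗)
U(b) = -48/5 (U(b) = -4*⅗*4 = -12/5*4 = -48/5)
((-3*(-1) - 2) + u*2) + U(10)*99 = ((-3*(-1) - 2) + 5*2) - 48/5*99 = ((3 - 2) + 10) - 4752/5 = (1 + 10) - 4752/5 = 11 - 4752/5 = -4697/5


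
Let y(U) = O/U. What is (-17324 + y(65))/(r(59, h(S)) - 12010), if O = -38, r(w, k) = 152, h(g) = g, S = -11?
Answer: 563049/385385 ≈ 1.4610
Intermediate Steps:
y(U) = -38/U
(-17324 + y(65))/(r(59, h(S)) - 12010) = (-17324 - 38/65)/(152 - 12010) = (-17324 - 38*1/65)/(-11858) = (-17324 - 38/65)*(-1/11858) = -1126098/65*(-1/11858) = 563049/385385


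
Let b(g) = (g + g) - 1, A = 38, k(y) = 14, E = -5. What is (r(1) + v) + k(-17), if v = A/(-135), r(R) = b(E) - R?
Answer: 232/135 ≈ 1.7185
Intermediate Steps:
b(g) = -1 + 2*g (b(g) = 2*g - 1 = -1 + 2*g)
r(R) = -11 - R (r(R) = (-1 + 2*(-5)) - R = (-1 - 10) - R = -11 - R)
v = -38/135 (v = 38/(-135) = 38*(-1/135) = -38/135 ≈ -0.28148)
(r(1) + v) + k(-17) = ((-11 - 1*1) - 38/135) + 14 = ((-11 - 1) - 38/135) + 14 = (-12 - 38/135) + 14 = -1658/135 + 14 = 232/135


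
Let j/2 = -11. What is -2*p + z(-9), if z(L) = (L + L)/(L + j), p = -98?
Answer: 6094/31 ≈ 196.58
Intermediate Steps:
j = -22 (j = 2*(-11) = -22)
z(L) = 2*L/(-22 + L) (z(L) = (L + L)/(L - 22) = (2*L)/(-22 + L) = 2*L/(-22 + L))
-2*p + z(-9) = -2*(-98) + 2*(-9)/(-22 - 9) = 196 + 2*(-9)/(-31) = 196 + 2*(-9)*(-1/31) = 196 + 18/31 = 6094/31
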